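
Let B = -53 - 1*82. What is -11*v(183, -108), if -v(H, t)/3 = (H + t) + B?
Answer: -1980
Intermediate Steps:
B = -135 (B = -53 - 82 = -135)
v(H, t) = 405 - 3*H - 3*t (v(H, t) = -3*((H + t) - 135) = -3*(-135 + H + t) = 405 - 3*H - 3*t)
-11*v(183, -108) = -11*(405 - 3*183 - 3*(-108)) = -11*(405 - 549 + 324) = -11*180 = -1980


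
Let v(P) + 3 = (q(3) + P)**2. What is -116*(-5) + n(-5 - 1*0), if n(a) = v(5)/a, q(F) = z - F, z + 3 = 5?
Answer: 2887/5 ≈ 577.40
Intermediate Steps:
z = 2 (z = -3 + 5 = 2)
q(F) = 2 - F
v(P) = -3 + (-1 + P)**2 (v(P) = -3 + ((2 - 1*3) + P)**2 = -3 + ((2 - 3) + P)**2 = -3 + (-1 + P)**2)
n(a) = 13/a (n(a) = (-3 + (-1 + 5)**2)/a = (-3 + 4**2)/a = (-3 + 16)/a = 13/a)
-116*(-5) + n(-5 - 1*0) = -116*(-5) + 13/(-5 - 1*0) = 580 + 13/(-5 + 0) = 580 + 13/(-5) = 580 + 13*(-1/5) = 580 - 13/5 = 2887/5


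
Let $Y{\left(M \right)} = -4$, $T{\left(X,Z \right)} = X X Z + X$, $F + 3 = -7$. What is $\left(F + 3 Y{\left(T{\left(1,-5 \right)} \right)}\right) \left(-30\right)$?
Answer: $660$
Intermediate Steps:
$F = -10$ ($F = -3 - 7 = -10$)
$T{\left(X,Z \right)} = X + Z X^{2}$ ($T{\left(X,Z \right)} = X^{2} Z + X = Z X^{2} + X = X + Z X^{2}$)
$\left(F + 3 Y{\left(T{\left(1,-5 \right)} \right)}\right) \left(-30\right) = \left(-10 + 3 \left(-4\right)\right) \left(-30\right) = \left(-10 - 12\right) \left(-30\right) = \left(-22\right) \left(-30\right) = 660$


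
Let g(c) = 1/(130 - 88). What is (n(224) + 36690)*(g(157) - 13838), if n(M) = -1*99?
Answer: -7088835415/14 ≈ -5.0635e+8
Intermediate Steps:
n(M) = -99
g(c) = 1/42
(n(224) + 36690)*(g(157) - 13838) = (-99 + 36690)*(1/42 - 13838) = 36591*(-581195/42) = -7088835415/14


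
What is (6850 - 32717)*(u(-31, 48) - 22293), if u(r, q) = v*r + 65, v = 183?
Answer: 721715167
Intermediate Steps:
u(r, q) = 65 + 183*r (u(r, q) = 183*r + 65 = 65 + 183*r)
(6850 - 32717)*(u(-31, 48) - 22293) = (6850 - 32717)*((65 + 183*(-31)) - 22293) = -25867*((65 - 5673) - 22293) = -25867*(-5608 - 22293) = -25867*(-27901) = 721715167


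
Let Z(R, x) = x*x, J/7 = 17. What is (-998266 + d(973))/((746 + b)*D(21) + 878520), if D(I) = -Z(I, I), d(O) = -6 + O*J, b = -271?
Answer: -176497/133809 ≈ -1.3190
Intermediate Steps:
J = 119 (J = 7*17 = 119)
d(O) = -6 + 119*O (d(O) = -6 + O*119 = -6 + 119*O)
Z(R, x) = x²
D(I) = -I²
(-998266 + d(973))/((746 + b)*D(21) + 878520) = (-998266 + (-6 + 119*973))/((746 - 271)*(-1*21²) + 878520) = (-998266 + (-6 + 115787))/(475*(-1*441) + 878520) = (-998266 + 115781)/(475*(-441) + 878520) = -882485/(-209475 + 878520) = -882485/669045 = -882485*1/669045 = -176497/133809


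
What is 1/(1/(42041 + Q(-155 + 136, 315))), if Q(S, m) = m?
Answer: 42356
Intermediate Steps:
1/(1/(42041 + Q(-155 + 136, 315))) = 1/(1/(42041 + 315)) = 1/(1/42356) = 42356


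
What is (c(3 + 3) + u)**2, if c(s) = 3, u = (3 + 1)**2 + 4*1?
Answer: 529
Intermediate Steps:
u = 20 (u = 4**2 + 4 = 16 + 4 = 20)
(c(3 + 3) + u)**2 = (3 + 20)**2 = 23**2 = 529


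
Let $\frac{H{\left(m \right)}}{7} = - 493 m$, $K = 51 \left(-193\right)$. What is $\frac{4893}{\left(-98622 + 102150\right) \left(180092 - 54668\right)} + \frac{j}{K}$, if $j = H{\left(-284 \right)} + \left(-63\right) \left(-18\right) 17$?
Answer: $- \frac{412897769815}{4066747776} \approx -101.53$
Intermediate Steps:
$K = -9843$
$H{\left(m \right)} = - 3451 m$ ($H{\left(m \right)} = 7 \left(- 493 m\right) = - 3451 m$)
$j = 999362$ ($j = \left(-3451\right) \left(-284\right) + \left(-63\right) \left(-18\right) 17 = 980084 + 1134 \cdot 17 = 980084 + 19278 = 999362$)
$\frac{4893}{\left(-98622 + 102150\right) \left(180092 - 54668\right)} + \frac{j}{K} = \frac{4893}{\left(-98622 + 102150\right) \left(180092 - 54668\right)} + \frac{999362}{-9843} = \frac{4893}{3528 \cdot 125424} + 999362 \left(- \frac{1}{9843}\right) = \frac{4893}{442495872} - \frac{58786}{579} = 4893 \cdot \frac{1}{442495872} - \frac{58786}{579} = \frac{233}{21071232} - \frac{58786}{579} = - \frac{412897769815}{4066747776}$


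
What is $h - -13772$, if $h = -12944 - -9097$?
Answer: $9925$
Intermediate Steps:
$h = -3847$ ($h = -12944 + 9097 = -3847$)
$h - -13772 = -3847 - -13772 = -3847 + 13772 = 9925$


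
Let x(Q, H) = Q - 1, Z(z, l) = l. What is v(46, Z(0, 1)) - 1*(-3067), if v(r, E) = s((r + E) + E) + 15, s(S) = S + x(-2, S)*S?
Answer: 2986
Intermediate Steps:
x(Q, H) = -1 + Q
s(S) = -2*S (s(S) = S + (-1 - 2)*S = S - 3*S = -2*S)
v(r, E) = 15 - 4*E - 2*r (v(r, E) = -2*((r + E) + E) + 15 = -2*((E + r) + E) + 15 = -2*(r + 2*E) + 15 = (-4*E - 2*r) + 15 = 15 - 4*E - 2*r)
v(46, Z(0, 1)) - 1*(-3067) = (15 - 4*1 - 2*46) - 1*(-3067) = (15 - 4 - 92) + 3067 = -81 + 3067 = 2986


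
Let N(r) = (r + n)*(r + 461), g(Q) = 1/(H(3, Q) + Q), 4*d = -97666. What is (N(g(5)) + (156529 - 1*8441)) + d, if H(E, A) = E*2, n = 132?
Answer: 44667735/242 ≈ 1.8458e+5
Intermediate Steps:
d = -48833/2 (d = (¼)*(-97666) = -48833/2 ≈ -24417.)
H(E, A) = 2*E
g(Q) = 1/(6 + Q) (g(Q) = 1/(2*3 + Q) = 1/(6 + Q))
N(r) = (132 + r)*(461 + r) (N(r) = (r + 132)*(r + 461) = (132 + r)*(461 + r))
(N(g(5)) + (156529 - 1*8441)) + d = ((60852 + (1/(6 + 5))² + 593/(6 + 5)) + (156529 - 1*8441)) - 48833/2 = ((60852 + (1/11)² + 593/11) + (156529 - 8441)) - 48833/2 = ((60852 + (1/11)² + 593*(1/11)) + 148088) - 48833/2 = ((60852 + 1/121 + 593/11) + 148088) - 48833/2 = (7369616/121 + 148088) - 48833/2 = 25288264/121 - 48833/2 = 44667735/242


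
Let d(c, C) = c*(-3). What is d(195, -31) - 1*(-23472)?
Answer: 22887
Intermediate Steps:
d(c, C) = -3*c
d(195, -31) - 1*(-23472) = -3*195 - 1*(-23472) = -585 + 23472 = 22887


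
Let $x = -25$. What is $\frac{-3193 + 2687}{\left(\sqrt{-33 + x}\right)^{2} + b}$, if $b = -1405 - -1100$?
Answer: $\frac{46}{33} \approx 1.3939$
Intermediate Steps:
$b = -305$ ($b = -1405 + 1100 = -305$)
$\frac{-3193 + 2687}{\left(\sqrt{-33 + x}\right)^{2} + b} = \frac{-3193 + 2687}{\left(\sqrt{-33 - 25}\right)^{2} - 305} = - \frac{506}{\left(\sqrt{-58}\right)^{2} - 305} = - \frac{506}{\left(i \sqrt{58}\right)^{2} - 305} = - \frac{506}{-58 - 305} = - \frac{506}{-363} = \left(-506\right) \left(- \frac{1}{363}\right) = \frac{46}{33}$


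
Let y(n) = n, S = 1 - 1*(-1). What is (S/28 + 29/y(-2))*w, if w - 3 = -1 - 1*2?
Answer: 0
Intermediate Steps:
w = 0 (w = 3 + (-1 - 1*2) = 3 + (-1 - 2) = 3 - 3 = 0)
S = 2 (S = 1 + 1 = 2)
(S/28 + 29/y(-2))*w = (2/28 + 29/(-2))*0 = (2*(1/28) + 29*(-½))*0 = (1/14 - 29/2)*0 = -101/7*0 = 0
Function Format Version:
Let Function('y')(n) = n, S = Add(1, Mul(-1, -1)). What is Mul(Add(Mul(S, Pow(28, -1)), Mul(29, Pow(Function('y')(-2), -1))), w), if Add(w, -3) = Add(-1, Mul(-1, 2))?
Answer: 0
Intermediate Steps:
w = 0 (w = Add(3, Add(-1, Mul(-1, 2))) = Add(3, Add(-1, -2)) = Add(3, -3) = 0)
S = 2 (S = Add(1, 1) = 2)
Mul(Add(Mul(S, Pow(28, -1)), Mul(29, Pow(Function('y')(-2), -1))), w) = Mul(Add(Mul(2, Pow(28, -1)), Mul(29, Pow(-2, -1))), 0) = Mul(Add(Mul(2, Rational(1, 28)), Mul(29, Rational(-1, 2))), 0) = Mul(Add(Rational(1, 14), Rational(-29, 2)), 0) = Mul(Rational(-101, 7), 0) = 0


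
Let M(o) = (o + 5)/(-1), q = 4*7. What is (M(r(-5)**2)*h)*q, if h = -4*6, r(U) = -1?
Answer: 4032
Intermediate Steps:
q = 28
h = -24
M(o) = -5 - o (M(o) = (5 + o)*(-1) = -5 - o)
(M(r(-5)**2)*h)*q = ((-5 - 1*(-1)**2)*(-24))*28 = ((-5 - 1*1)*(-24))*28 = ((-5 - 1)*(-24))*28 = -6*(-24)*28 = 144*28 = 4032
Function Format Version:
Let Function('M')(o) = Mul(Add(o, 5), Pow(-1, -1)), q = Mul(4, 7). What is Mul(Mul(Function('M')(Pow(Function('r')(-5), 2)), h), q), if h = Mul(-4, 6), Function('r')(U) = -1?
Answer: 4032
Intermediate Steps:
q = 28
h = -24
Function('M')(o) = Add(-5, Mul(-1, o)) (Function('M')(o) = Mul(Add(5, o), -1) = Add(-5, Mul(-1, o)))
Mul(Mul(Function('M')(Pow(Function('r')(-5), 2)), h), q) = Mul(Mul(Add(-5, Mul(-1, Pow(-1, 2))), -24), 28) = Mul(Mul(Add(-5, Mul(-1, 1)), -24), 28) = Mul(Mul(Add(-5, -1), -24), 28) = Mul(Mul(-6, -24), 28) = Mul(144, 28) = 4032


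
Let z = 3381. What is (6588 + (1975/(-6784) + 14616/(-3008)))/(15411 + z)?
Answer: 2098928503/5991791616 ≈ 0.35030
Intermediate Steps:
(6588 + (1975/(-6784) + 14616/(-3008)))/(15411 + z) = (6588 + (1975/(-6784) + 14616/(-3008)))/(15411 + 3381) = (6588 + (1975*(-1/6784) + 14616*(-1/3008)))/18792 = (6588 + (-1975/6784 - 1827/376))*(1/18792) = (6588 - 1642121/318848)*(1/18792) = (2098928503/318848)*(1/18792) = 2098928503/5991791616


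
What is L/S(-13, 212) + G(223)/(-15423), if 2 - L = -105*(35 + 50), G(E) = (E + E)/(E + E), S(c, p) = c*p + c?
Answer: -15298210/4745143 ≈ -3.2240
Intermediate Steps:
S(c, p) = c + c*p
G(E) = 1 (G(E) = (2*E)/((2*E)) = (2*E)*(1/(2*E)) = 1)
L = 8927 (L = 2 - (-105)*(35 + 50) = 2 - (-105)*85 = 2 - 1*(-8925) = 2 + 8925 = 8927)
L/S(-13, 212) + G(223)/(-15423) = 8927/((-13*(1 + 212))) + 1/(-15423) = 8927/((-13*213)) + 1*(-1/15423) = 8927/(-2769) - 1/15423 = 8927*(-1/2769) - 1/15423 = -8927/2769 - 1/15423 = -15298210/4745143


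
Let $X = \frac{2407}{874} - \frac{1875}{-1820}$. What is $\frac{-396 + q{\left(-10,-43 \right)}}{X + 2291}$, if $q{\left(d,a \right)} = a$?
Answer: $- \frac{69830852}{365026737} \approx -0.1913$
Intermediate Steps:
$X = \frac{601949}{159068}$ ($X = 2407 \cdot \frac{1}{874} - - \frac{375}{364} = \frac{2407}{874} + \frac{375}{364} = \frac{601949}{159068} \approx 3.7842$)
$\frac{-396 + q{\left(-10,-43 \right)}}{X + 2291} = \frac{-396 - 43}{\frac{601949}{159068} + 2291} = - \frac{439}{\frac{365026737}{159068}} = \left(-439\right) \frac{159068}{365026737} = - \frac{69830852}{365026737}$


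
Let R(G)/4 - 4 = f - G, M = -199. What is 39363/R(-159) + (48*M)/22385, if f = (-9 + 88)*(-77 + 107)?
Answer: 784359891/226804820 ≈ 3.4583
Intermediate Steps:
f = 2370 (f = 79*30 = 2370)
R(G) = 9496 - 4*G (R(G) = 16 + 4*(2370 - G) = 16 + (9480 - 4*G) = 9496 - 4*G)
39363/R(-159) + (48*M)/22385 = 39363/(9496 - 4*(-159)) + (48*(-199))/22385 = 39363/(9496 + 636) - 9552*1/22385 = 39363/10132 - 9552/22385 = 784359891/226804820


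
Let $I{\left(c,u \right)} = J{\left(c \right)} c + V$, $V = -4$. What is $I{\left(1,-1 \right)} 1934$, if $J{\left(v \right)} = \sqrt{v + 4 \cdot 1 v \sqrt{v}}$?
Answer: $-7736 + 1934 \sqrt{5} \approx -3411.4$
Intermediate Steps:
$J{\left(v \right)} = \sqrt{v + 4 v^{\frac{3}{2}}}$ ($J{\left(v \right)} = \sqrt{v + 4 v \sqrt{v}} = \sqrt{v + 4 v^{\frac{3}{2}}}$)
$I{\left(c,u \right)} = -4 + c \sqrt{c + 4 c^{\frac{3}{2}}}$ ($I{\left(c,u \right)} = \sqrt{c + 4 c^{\frac{3}{2}}} c - 4 = c \sqrt{c + 4 c^{\frac{3}{2}}} - 4 = -4 + c \sqrt{c + 4 c^{\frac{3}{2}}}$)
$I{\left(1,-1 \right)} 1934 = \left(-4 + 1 \sqrt{1 + 4 \cdot 1^{\frac{3}{2}}}\right) 1934 = \left(-4 + 1 \sqrt{1 + 4 \cdot 1}\right) 1934 = \left(-4 + 1 \sqrt{1 + 4}\right) 1934 = \left(-4 + 1 \sqrt{5}\right) 1934 = \left(-4 + \sqrt{5}\right) 1934 = -7736 + 1934 \sqrt{5}$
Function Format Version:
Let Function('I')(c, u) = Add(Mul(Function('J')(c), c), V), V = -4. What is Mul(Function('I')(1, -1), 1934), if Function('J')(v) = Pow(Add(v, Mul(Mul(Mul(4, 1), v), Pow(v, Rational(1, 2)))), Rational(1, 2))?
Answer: Add(-7736, Mul(1934, Pow(5, Rational(1, 2)))) ≈ -3411.4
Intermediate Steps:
Function('J')(v) = Pow(Add(v, Mul(4, Pow(v, Rational(3, 2)))), Rational(1, 2)) (Function('J')(v) = Pow(Add(v, Mul(Mul(4, v), Pow(v, Rational(1, 2)))), Rational(1, 2)) = Pow(Add(v, Mul(4, Pow(v, Rational(3, 2)))), Rational(1, 2)))
Function('I')(c, u) = Add(-4, Mul(c, Pow(Add(c, Mul(4, Pow(c, Rational(3, 2)))), Rational(1, 2)))) (Function('I')(c, u) = Add(Mul(Pow(Add(c, Mul(4, Pow(c, Rational(3, 2)))), Rational(1, 2)), c), -4) = Add(Mul(c, Pow(Add(c, Mul(4, Pow(c, Rational(3, 2)))), Rational(1, 2))), -4) = Add(-4, Mul(c, Pow(Add(c, Mul(4, Pow(c, Rational(3, 2)))), Rational(1, 2)))))
Mul(Function('I')(1, -1), 1934) = Mul(Add(-4, Mul(1, Pow(Add(1, Mul(4, Pow(1, Rational(3, 2)))), Rational(1, 2)))), 1934) = Mul(Add(-4, Mul(1, Pow(Add(1, Mul(4, 1)), Rational(1, 2)))), 1934) = Mul(Add(-4, Mul(1, Pow(Add(1, 4), Rational(1, 2)))), 1934) = Mul(Add(-4, Mul(1, Pow(5, Rational(1, 2)))), 1934) = Mul(Add(-4, Pow(5, Rational(1, 2))), 1934) = Add(-7736, Mul(1934, Pow(5, Rational(1, 2))))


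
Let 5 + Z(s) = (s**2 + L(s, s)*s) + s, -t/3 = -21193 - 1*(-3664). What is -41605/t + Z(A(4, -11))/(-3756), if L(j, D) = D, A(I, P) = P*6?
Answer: -203557549/65838924 ≈ -3.0918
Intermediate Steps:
A(I, P) = 6*P
t = 52587 (t = -3*(-21193 - 1*(-3664)) = -3*(-21193 + 3664) = -3*(-17529) = 52587)
Z(s) = -5 + s + 2*s**2 (Z(s) = -5 + ((s**2 + s*s) + s) = -5 + ((s**2 + s**2) + s) = -5 + (2*s**2 + s) = -5 + (s + 2*s**2) = -5 + s + 2*s**2)
-41605/t + Z(A(4, -11))/(-3756) = -41605/52587 + (-5 + 6*(-11) + 2*(6*(-11))**2)/(-3756) = -41605*1/52587 + (-5 - 66 + 2*(-66)**2)*(-1/3756) = -41605/52587 + (-5 - 66 + 2*4356)*(-1/3756) = -41605/52587 + (-5 - 66 + 8712)*(-1/3756) = -41605/52587 + 8641*(-1/3756) = -41605/52587 - 8641/3756 = -203557549/65838924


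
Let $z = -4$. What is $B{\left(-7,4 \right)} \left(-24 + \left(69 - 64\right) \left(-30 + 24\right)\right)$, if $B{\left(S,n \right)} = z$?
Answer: $216$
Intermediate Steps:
$B{\left(S,n \right)} = -4$
$B{\left(-7,4 \right)} \left(-24 + \left(69 - 64\right) \left(-30 + 24\right)\right) = - 4 \left(-24 + \left(69 - 64\right) \left(-30 + 24\right)\right) = - 4 \left(-24 + 5 \left(-6\right)\right) = - 4 \left(-24 - 30\right) = \left(-4\right) \left(-54\right) = 216$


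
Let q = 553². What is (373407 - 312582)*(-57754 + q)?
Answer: 15087945375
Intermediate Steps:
q = 305809
(373407 - 312582)*(-57754 + q) = (373407 - 312582)*(-57754 + 305809) = 60825*248055 = 15087945375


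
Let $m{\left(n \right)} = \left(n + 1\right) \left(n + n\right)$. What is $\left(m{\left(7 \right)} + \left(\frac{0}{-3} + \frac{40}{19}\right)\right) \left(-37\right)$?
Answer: $- \frac{80216}{19} \approx -4221.9$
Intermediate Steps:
$m{\left(n \right)} = 2 n \left(1 + n\right)$ ($m{\left(n \right)} = \left(1 + n\right) 2 n = 2 n \left(1 + n\right)$)
$\left(m{\left(7 \right)} + \left(\frac{0}{-3} + \frac{40}{19}\right)\right) \left(-37\right) = \left(2 \cdot 7 \left(1 + 7\right) + \left(\frac{0}{-3} + \frac{40}{19}\right)\right) \left(-37\right) = \left(2 \cdot 7 \cdot 8 + \left(0 \left(- \frac{1}{3}\right) + 40 \cdot \frac{1}{19}\right)\right) \left(-37\right) = \left(112 + \left(0 + \frac{40}{19}\right)\right) \left(-37\right) = \left(112 + \frac{40}{19}\right) \left(-37\right) = \frac{2168}{19} \left(-37\right) = - \frac{80216}{19}$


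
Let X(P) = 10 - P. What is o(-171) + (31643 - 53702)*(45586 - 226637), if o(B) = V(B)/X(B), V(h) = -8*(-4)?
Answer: 722878525661/181 ≈ 3.9938e+9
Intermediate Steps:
V(h) = 32
o(B) = 32/(10 - B)
o(-171) + (31643 - 53702)*(45586 - 226637) = -32/(-10 - 171) + (31643 - 53702)*(45586 - 226637) = -32/(-181) - 22059*(-181051) = -32*(-1/181) + 3993804009 = 32/181 + 3993804009 = 722878525661/181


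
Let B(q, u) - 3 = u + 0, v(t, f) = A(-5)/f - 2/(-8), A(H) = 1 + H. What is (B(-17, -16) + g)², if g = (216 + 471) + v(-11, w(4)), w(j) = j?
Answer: 7252249/16 ≈ 4.5327e+5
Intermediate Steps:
v(t, f) = ¼ - 4/f (v(t, f) = (1 - 5)/f - 2/(-8) = -4/f - 2*(-⅛) = -4/f + ¼ = ¼ - 4/f)
B(q, u) = 3 + u (B(q, u) = 3 + (u + 0) = 3 + u)
g = 2745/4 (g = (216 + 471) + (¼)*(-16 + 4)/4 = 687 + (¼)*(¼)*(-12) = 687 - ¾ = 2745/4 ≈ 686.25)
(B(-17, -16) + g)² = ((3 - 16) + 2745/4)² = (-13 + 2745/4)² = (2693/4)² = 7252249/16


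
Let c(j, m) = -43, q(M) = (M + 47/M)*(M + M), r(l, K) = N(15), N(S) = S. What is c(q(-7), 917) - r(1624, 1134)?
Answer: -58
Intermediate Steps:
r(l, K) = 15
q(M) = 2*M*(M + 47/M) (q(M) = (M + 47/M)*(2*M) = 2*M*(M + 47/M))
c(q(-7), 917) - r(1624, 1134) = -43 - 1*15 = -43 - 15 = -58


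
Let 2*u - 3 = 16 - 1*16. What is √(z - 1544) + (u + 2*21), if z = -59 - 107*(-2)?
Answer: 87/2 + I*√1389 ≈ 43.5 + 37.269*I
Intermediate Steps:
u = 3/2 (u = 3/2 + (16 - 1*16)/2 = 3/2 + (16 - 16)/2 = 3/2 + (½)*0 = 3/2 + 0 = 3/2 ≈ 1.5000)
z = 155 (z = -59 + 214 = 155)
√(z - 1544) + (u + 2*21) = √(155 - 1544) + (3/2 + 2*21) = √(-1389) + (3/2 + 42) = I*√1389 + 87/2 = 87/2 + I*√1389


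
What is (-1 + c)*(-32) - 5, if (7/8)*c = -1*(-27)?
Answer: -6723/7 ≈ -960.43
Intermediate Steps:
c = 216/7 (c = 8*(-1*(-27))/7 = (8/7)*27 = 216/7 ≈ 30.857)
(-1 + c)*(-32) - 5 = (-1 + 216/7)*(-32) - 5 = (209/7)*(-32) - 5 = -6688/7 - 5 = -6723/7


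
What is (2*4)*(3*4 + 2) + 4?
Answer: 116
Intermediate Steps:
(2*4)*(3*4 + 2) + 4 = 8*(12 + 2) + 4 = 8*14 + 4 = 112 + 4 = 116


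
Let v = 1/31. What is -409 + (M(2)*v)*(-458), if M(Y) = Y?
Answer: -13595/31 ≈ -438.55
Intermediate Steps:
v = 1/31 ≈ 0.032258
-409 + (M(2)*v)*(-458) = -409 + (2*(1/31))*(-458) = -409 + (2/31)*(-458) = -409 - 916/31 = -13595/31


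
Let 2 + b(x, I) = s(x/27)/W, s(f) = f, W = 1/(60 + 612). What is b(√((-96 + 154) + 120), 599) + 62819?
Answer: 62817 + 224*√178/9 ≈ 63149.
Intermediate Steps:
W = 1/672 ≈ 0.0014881
b(x, I) = -2 + 224*x/9 (b(x, I) = -2 + (x/27)/(1/672) = -2 + (x*(1/27))*672 = -2 + (x/27)*672 = -2 + 224*x/9)
b(√((-96 + 154) + 120), 599) + 62819 = (-2 + 224*√((-96 + 154) + 120)/9) + 62819 = (-2 + 224*√(58 + 120)/9) + 62819 = (-2 + 224*√178/9) + 62819 = 62817 + 224*√178/9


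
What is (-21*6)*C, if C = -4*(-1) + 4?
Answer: -1008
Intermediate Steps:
C = 8 (C = 4 + 4 = 8)
(-21*6)*C = -21*6*8 = -126*8 = -1008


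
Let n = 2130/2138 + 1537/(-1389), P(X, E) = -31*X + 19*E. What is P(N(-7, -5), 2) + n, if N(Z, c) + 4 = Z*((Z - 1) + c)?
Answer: -3948355987/1484841 ≈ -2659.1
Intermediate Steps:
N(Z, c) = -4 + Z*(-1 + Z + c) (N(Z, c) = -4 + Z*((Z - 1) + c) = -4 + Z*((-1 + Z) + c) = -4 + Z*(-1 + Z + c))
n = -163768/1484841 (n = 2130*(1/2138) + 1537*(-1/1389) = 1065/1069 - 1537/1389 = -163768/1484841 ≈ -0.11029)
P(N(-7, -5), 2) + n = (-31*(-4 + (-7)**2 - 1*(-7) - 7*(-5)) + 19*2) - 163768/1484841 = (-31*(-4 + 49 + 7 + 35) + 38) - 163768/1484841 = (-31*87 + 38) - 163768/1484841 = (-2697 + 38) - 163768/1484841 = -2659 - 163768/1484841 = -3948355987/1484841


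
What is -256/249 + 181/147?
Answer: 2479/12201 ≈ 0.20318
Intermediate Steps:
-256/249 + 181/147 = 2479/12201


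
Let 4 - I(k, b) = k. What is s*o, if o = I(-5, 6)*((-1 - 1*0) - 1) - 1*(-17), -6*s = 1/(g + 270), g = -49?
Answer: 1/1326 ≈ 0.00075415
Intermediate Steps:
I(k, b) = 4 - k
s = -1/1326 (s = -1/(6*(-49 + 270)) = -1/6/221 = -1/6*1/221 = -1/1326 ≈ -0.00075415)
o = -1 (o = (4 - 1*(-5))*((-1 - 1*0) - 1) - 1*(-17) = (4 + 5)*((-1 + 0) - 1) + 17 = 9*(-1 - 1) + 17 = 9*(-2) + 17 = -18 + 17 = -1)
s*o = -1/1326*(-1) = 1/1326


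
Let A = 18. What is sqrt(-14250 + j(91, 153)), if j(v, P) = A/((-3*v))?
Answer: 6*I*sqrt(3277911)/91 ≈ 119.37*I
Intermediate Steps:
j(v, P) = -6/v (j(v, P) = 18/((-3*v)) = 18*(-1/(3*v)) = -6/v)
sqrt(-14250 + j(91, 153)) = sqrt(-14250 - 6/91) = sqrt(-1296756/91) = 6*I*sqrt(3277911)/91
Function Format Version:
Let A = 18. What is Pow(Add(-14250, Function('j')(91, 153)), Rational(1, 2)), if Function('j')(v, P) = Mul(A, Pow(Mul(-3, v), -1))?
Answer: Mul(Rational(6, 91), I, Pow(3277911, Rational(1, 2))) ≈ Mul(119.37, I)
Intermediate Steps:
Function('j')(v, P) = Mul(-6, Pow(v, -1)) (Function('j')(v, P) = Mul(18, Pow(Mul(-3, v), -1)) = Mul(18, Mul(Rational(-1, 3), Pow(v, -1))) = Mul(-6, Pow(v, -1)))
Pow(Add(-14250, Function('j')(91, 153)), Rational(1, 2)) = Pow(Add(-14250, Mul(-6, Pow(91, -1))), Rational(1, 2)) = Pow(Add(-14250, Mul(-6, Rational(1, 91))), Rational(1, 2)) = Pow(Add(-14250, Rational(-6, 91)), Rational(1, 2)) = Pow(Rational(-1296756, 91), Rational(1, 2)) = Mul(Rational(6, 91), I, Pow(3277911, Rational(1, 2)))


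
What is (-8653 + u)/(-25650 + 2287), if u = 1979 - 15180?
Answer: 21854/23363 ≈ 0.93541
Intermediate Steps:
u = -13201
(-8653 + u)/(-25650 + 2287) = (-8653 - 13201)/(-25650 + 2287) = -21854/(-23363) = -21854*(-1/23363) = 21854/23363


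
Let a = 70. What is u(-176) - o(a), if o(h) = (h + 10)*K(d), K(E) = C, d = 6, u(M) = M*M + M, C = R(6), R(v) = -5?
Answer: 31200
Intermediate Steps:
C = -5
u(M) = M + M² (u(M) = M² + M = M + M²)
K(E) = -5
o(h) = -50 - 5*h (o(h) = (h + 10)*(-5) = (10 + h)*(-5) = -50 - 5*h)
u(-176) - o(a) = -176*(1 - 176) - (-50 - 5*70) = -176*(-175) - (-50 - 350) = 30800 - 1*(-400) = 30800 + 400 = 31200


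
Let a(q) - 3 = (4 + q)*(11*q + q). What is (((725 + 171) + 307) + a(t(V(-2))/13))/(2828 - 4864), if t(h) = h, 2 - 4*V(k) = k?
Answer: -102225/172042 ≈ -0.59419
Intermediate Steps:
V(k) = 1/2 - k/4
a(q) = 3 + 12*q*(4 + q) (a(q) = 3 + (4 + q)*(11*q + q) = 3 + (4 + q)*(12*q) = 3 + 12*q*(4 + q))
(((725 + 171) + 307) + a(t(V(-2))/13))/(2828 - 4864) = (((725 + 171) + 307) + (3 + 12*((1/2 - 1/4*(-2))/13)**2 + 48*((1/2 - 1/4*(-2))/13)))/(2828 - 4864) = ((896 + 307) + (3 + 12*((1/2 + 1/2)*(1/13))**2 + 48*((1/2 + 1/2)*(1/13))))/(-2036) = (1203 + (3 + 12*(1*(1/13))**2 + 48*(1*(1/13))))*(-1/2036) = (1203 + (3 + 12*(1/13)**2 + 48*(1/13)))*(-1/2036) = (1203 + (3 + 12*(1/169) + 48/13))*(-1/2036) = (1203 + (3 + 12/169 + 48/13))*(-1/2036) = (1203 + 1143/169)*(-1/2036) = (204450/169)*(-1/2036) = -102225/172042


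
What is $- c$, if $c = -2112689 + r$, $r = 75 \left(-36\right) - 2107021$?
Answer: $4222410$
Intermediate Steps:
$r = -2109721$ ($r = -2700 - 2107021 = -2109721$)
$c = -4222410$ ($c = -2112689 - 2109721 = -4222410$)
$- c = \left(-1\right) \left(-4222410\right) = 4222410$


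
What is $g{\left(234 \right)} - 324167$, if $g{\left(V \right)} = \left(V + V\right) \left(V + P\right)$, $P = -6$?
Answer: $-217463$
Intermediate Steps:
$g{\left(V \right)} = 2 V \left(-6 + V\right)$ ($g{\left(V \right)} = \left(V + V\right) \left(V - 6\right) = 2 V \left(-6 + V\right)$)
$g{\left(234 \right)} - 324167 = 2 \cdot 234 \left(-6 + 234\right) - 324167 = 2 \cdot 234 \cdot 228 - 324167 = 106704 - 324167 = -217463$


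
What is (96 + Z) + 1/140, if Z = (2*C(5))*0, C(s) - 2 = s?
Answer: 13441/140 ≈ 96.007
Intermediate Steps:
C(s) = 2 + s
Z = 0 (Z = (2*(2 + 5))*0 = (2*7)*0 = 14*0 = 0)
(96 + Z) + 1/140 = (96 + 0) + 1/140 = 96 + 1/140 = 13441/140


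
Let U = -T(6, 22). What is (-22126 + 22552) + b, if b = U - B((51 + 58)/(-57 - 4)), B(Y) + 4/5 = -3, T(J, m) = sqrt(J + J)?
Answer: 2149/5 - 2*sqrt(3) ≈ 426.34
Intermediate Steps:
T(J, m) = sqrt(2)*sqrt(J) (T(J, m) = sqrt(2*J) = sqrt(2)*sqrt(J))
B(Y) = -19/5 (B(Y) = -4/5 - 3 = -19/5)
U = -2*sqrt(3) (U = -sqrt(2)*sqrt(6) = -2*sqrt(3) ≈ -3.4641)
b = 19/5 - 2*sqrt(3) (b = -2*sqrt(3) - 1*(-19/5) = -2*sqrt(3) + 19/5 = 19/5 - 2*sqrt(3) ≈ 0.33590)
(-22126 + 22552) + b = (-22126 + 22552) + (19/5 - 2*sqrt(3)) = 426 + (19/5 - 2*sqrt(3)) = 2149/5 - 2*sqrt(3)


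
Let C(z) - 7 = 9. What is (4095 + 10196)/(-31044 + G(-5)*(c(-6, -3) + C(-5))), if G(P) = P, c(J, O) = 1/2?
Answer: -28582/62253 ≈ -0.45913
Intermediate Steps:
c(J, O) = ½
C(z) = 16 (C(z) = 7 + 9 = 16)
(4095 + 10196)/(-31044 + G(-5)*(c(-6, -3) + C(-5))) = (4095 + 10196)/(-31044 - 5*(½ + 16)) = 14291/(-31044 - 5*33/2) = 14291/(-31044 - 165/2) = 14291/(-62253/2) = 14291*(-2/62253) = -28582/62253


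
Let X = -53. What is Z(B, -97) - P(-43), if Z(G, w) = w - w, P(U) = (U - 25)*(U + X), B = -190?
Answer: -6528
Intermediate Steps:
P(U) = (-53 + U)*(-25 + U) (P(U) = (U - 25)*(U - 53) = (-25 + U)*(-53 + U) = (-53 + U)*(-25 + U))
Z(G, w) = 0
Z(B, -97) - P(-43) = 0 - (1325 + (-43)² - 78*(-43)) = 0 - (1325 + 1849 + 3354) = 0 - 1*6528 = 0 - 6528 = -6528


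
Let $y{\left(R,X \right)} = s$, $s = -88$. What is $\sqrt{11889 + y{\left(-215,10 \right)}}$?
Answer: $\sqrt{11801} \approx 108.63$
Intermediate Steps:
$y{\left(R,X \right)} = -88$
$\sqrt{11889 + y{\left(-215,10 \right)}} = \sqrt{11889 - 88} = \sqrt{11801}$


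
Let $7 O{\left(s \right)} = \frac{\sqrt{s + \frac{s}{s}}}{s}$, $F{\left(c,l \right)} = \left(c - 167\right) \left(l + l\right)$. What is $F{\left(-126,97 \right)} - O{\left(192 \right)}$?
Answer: $-56842 - \frac{\sqrt{193}}{1344} \approx -56842.0$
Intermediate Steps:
$F{\left(c,l \right)} = 2 l \left(-167 + c\right)$ ($F{\left(c,l \right)} = \left(-167 + c\right) 2 l = 2 l \left(-167 + c\right)$)
$O{\left(s \right)} = \frac{\sqrt{1 + s}}{7 s}$ ($O{\left(s \right)} = \frac{\sqrt{s + \frac{s}{s}} \frac{1}{s}}{7} = \frac{\sqrt{s + 1} \frac{1}{s}}{7} = \frac{\sqrt{1 + s} \frac{1}{s}}{7} = \frac{\frac{1}{s} \sqrt{1 + s}}{7} = \frac{\sqrt{1 + s}}{7 s}$)
$F{\left(-126,97 \right)} - O{\left(192 \right)} = 2 \cdot 97 \left(-167 - 126\right) - \frac{\sqrt{1 + 192}}{7 \cdot 192} = 2 \cdot 97 \left(-293\right) - \frac{1}{7} \cdot \frac{1}{192} \sqrt{193} = -56842 - \frac{\sqrt{193}}{1344}$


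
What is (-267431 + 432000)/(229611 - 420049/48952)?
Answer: 8055981688/11239497623 ≈ 0.71676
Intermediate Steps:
(-267431 + 432000)/(229611 - 420049/48952) = 164569/(229611 - 420049*1/48952) = 164569/(229611 - 420049/48952) = 164569/(11239497623/48952) = 164569*(48952/11239497623) = 8055981688/11239497623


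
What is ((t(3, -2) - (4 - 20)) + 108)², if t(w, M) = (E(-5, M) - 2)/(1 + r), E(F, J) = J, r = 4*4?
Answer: 4426816/289 ≈ 15318.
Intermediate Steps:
r = 16
t(w, M) = -2/17 + M/17 (t(w, M) = (M - 2)/(1 + 16) = (-2 + M)/17 = (-2 + M)*(1/17) = -2/17 + M/17)
((t(3, -2) - (4 - 20)) + 108)² = (((-2/17 + (1/17)*(-2)) - (4 - 20)) + 108)² = (((-2/17 - 2/17) - 1*(-16)) + 108)² = ((-4/17 + 16) + 108)² = (268/17 + 108)² = (2104/17)² = 4426816/289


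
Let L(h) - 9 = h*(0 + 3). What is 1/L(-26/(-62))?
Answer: 31/318 ≈ 0.097484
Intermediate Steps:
L(h) = 9 + 3*h (L(h) = 9 + h*(0 + 3) = 9 + h*3 = 9 + 3*h)
1/L(-26/(-62)) = 1/(9 + 3*(-26/(-62))) = 1/(9 + 3*(-26*(-1/62))) = 1/(9 + 3*(13/31)) = 1/(9 + 39/31) = 1/(318/31) = 31/318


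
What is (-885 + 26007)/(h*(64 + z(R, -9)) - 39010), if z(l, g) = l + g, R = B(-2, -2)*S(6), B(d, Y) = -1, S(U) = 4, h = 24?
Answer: -12561/18893 ≈ -0.66485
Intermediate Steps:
R = -4 (R = -1*4 = -4)
z(l, g) = g + l
(-885 + 26007)/(h*(64 + z(R, -9)) - 39010) = (-885 + 26007)/(24*(64 + (-9 - 4)) - 39010) = 25122/(24*(64 - 13) - 39010) = 25122/(24*51 - 39010) = 25122/(1224 - 39010) = 25122/(-37786) = 25122*(-1/37786) = -12561/18893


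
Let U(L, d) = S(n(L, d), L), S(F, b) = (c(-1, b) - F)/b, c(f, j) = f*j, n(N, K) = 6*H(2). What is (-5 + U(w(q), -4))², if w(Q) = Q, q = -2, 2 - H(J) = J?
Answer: 36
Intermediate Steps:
H(J) = 2 - J
n(N, K) = 0 (n(N, K) = 6*(2 - 1*2) = 6*(2 - 2) = 6*0 = 0)
S(F, b) = (-F - b)/b (S(F, b) = (-b - F)/b = (-F - b)/b)
U(L, d) = -1 (U(L, d) = (-1*0 - L)/L = (0 - L)/L = (-L)/L = -1)
(-5 + U(w(q), -4))² = (-5 - 1)² = (-6)² = 36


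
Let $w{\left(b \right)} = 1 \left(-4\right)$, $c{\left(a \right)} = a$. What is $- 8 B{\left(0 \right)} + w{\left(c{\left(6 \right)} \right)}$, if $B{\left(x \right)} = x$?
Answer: $-4$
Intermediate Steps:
$w{\left(b \right)} = -4$
$- 8 B{\left(0 \right)} + w{\left(c{\left(6 \right)} \right)} = \left(-8\right) 0 - 4 = 0 - 4 = -4$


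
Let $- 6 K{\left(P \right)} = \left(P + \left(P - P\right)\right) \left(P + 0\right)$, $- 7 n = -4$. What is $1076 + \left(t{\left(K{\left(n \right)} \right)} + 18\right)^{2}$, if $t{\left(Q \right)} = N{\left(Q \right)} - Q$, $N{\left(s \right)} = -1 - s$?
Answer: $\frac{29576509}{21609} \approx 1368.7$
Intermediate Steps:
$n = \frac{4}{7}$ ($n = \left(- \frac{1}{7}\right) \left(-4\right) = \frac{4}{7} \approx 0.57143$)
$K{\left(P \right)} = - \frac{P^{2}}{6}$ ($K{\left(P \right)} = - \frac{\left(P + \left(P - P\right)\right) \left(P + 0\right)}{6} = - \frac{\left(P + 0\right) P}{6} = - \frac{P P}{6} = - \frac{P^{2}}{6}$)
$t{\left(Q \right)} = -1 - 2 Q$ ($t{\left(Q \right)} = \left(-1 - Q\right) - Q = -1 - 2 Q$)
$1076 + \left(t{\left(K{\left(n \right)} \right)} + 18\right)^{2} = 1076 + \left(\left(-1 - 2 \left(- \frac{\left(\frac{4}{7}\right)^{2}}{6}\right)\right) + 18\right)^{2} = 1076 + \left(\left(-1 - 2 \left(\left(- \frac{1}{6}\right) \frac{16}{49}\right)\right) + 18\right)^{2} = 1076 + \left(\left(-1 - - \frac{16}{147}\right) + 18\right)^{2} = 1076 + \left(\left(-1 + \frac{16}{147}\right) + 18\right)^{2} = 1076 + \left(- \frac{131}{147} + 18\right)^{2} = 1076 + \left(\frac{2515}{147}\right)^{2} = 1076 + \frac{6325225}{21609} = \frac{29576509}{21609}$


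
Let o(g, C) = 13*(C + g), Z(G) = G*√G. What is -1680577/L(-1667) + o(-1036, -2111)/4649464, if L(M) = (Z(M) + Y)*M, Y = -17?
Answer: (-113687127879*√1667 + 7814941637557*I)/(7750656488*(-17*I + 1667*√1667)) ≈ -0.0088028 + 0.014812*I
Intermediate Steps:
Z(G) = G^(3/2)
o(g, C) = 13*C + 13*g
L(M) = M*(-17 + M^(3/2)) (L(M) = (M^(3/2) - 17)*M = (-17 + M^(3/2))*M = M*(-17 + M^(3/2)))
-1680577/L(-1667) + o(-1036, -2111)/4649464 = -1680577*(-1/(1667*(-17 + (-1667)^(3/2)))) + (13*(-2111) + 13*(-1036))/4649464 = -1680577*(-1/(1667*(-17 - 1667*I*√1667))) + (-27443 - 13468)*(1/4649464) = -1680577/(28339 + 2778889*I*√1667) - 40911*1/4649464 = -1680577/(28339 + 2778889*I*√1667) - 40911/4649464 = -40911/4649464 - 1680577/(28339 + 2778889*I*√1667)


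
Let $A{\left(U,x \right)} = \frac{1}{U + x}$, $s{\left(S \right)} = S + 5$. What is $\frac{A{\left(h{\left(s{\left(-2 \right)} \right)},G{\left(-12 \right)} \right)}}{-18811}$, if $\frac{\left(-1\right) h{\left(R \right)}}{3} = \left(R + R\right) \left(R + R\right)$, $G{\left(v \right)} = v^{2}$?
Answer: $- \frac{1}{677196} \approx -1.4767 \cdot 10^{-6}$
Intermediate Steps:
$s{\left(S \right)} = 5 + S$
$h{\left(R \right)} = - 12 R^{2}$ ($h{\left(R \right)} = - 3 \left(R + R\right) \left(R + R\right) = - 3 \cdot 2 R 2 R = - 3 \cdot 4 R^{2} = - 12 R^{2}$)
$\frac{A{\left(h{\left(s{\left(-2 \right)} \right)},G{\left(-12 \right)} \right)}}{-18811} = \frac{1}{\left(- 12 \left(5 - 2\right)^{2} + \left(-12\right)^{2}\right) \left(-18811\right)} = \frac{1}{- 12 \cdot 3^{2} + 144} \left(- \frac{1}{18811}\right) = \frac{1}{\left(-12\right) 9 + 144} \left(- \frac{1}{18811}\right) = \frac{1}{-108 + 144} \left(- \frac{1}{18811}\right) = \frac{1}{36} \left(- \frac{1}{18811}\right) = - \frac{1}{677196}$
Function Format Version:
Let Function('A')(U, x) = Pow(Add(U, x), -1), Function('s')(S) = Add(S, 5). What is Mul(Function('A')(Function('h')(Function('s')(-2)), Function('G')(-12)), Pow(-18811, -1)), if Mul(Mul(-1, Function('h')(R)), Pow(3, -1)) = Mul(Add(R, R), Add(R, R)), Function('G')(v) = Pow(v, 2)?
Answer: Rational(-1, 677196) ≈ -1.4767e-6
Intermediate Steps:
Function('s')(S) = Add(5, S)
Function('h')(R) = Mul(-12, Pow(R, 2)) (Function('h')(R) = Mul(-3, Mul(Add(R, R), Add(R, R))) = Mul(-3, Mul(Mul(2, R), Mul(2, R))) = Mul(-3, Mul(4, Pow(R, 2))) = Mul(-12, Pow(R, 2)))
Mul(Function('A')(Function('h')(Function('s')(-2)), Function('G')(-12)), Pow(-18811, -1)) = Mul(Pow(Add(Mul(-12, Pow(Add(5, -2), 2)), Pow(-12, 2)), -1), Pow(-18811, -1)) = Mul(Pow(Add(Mul(-12, Pow(3, 2)), 144), -1), Rational(-1, 18811)) = Mul(Pow(Add(Mul(-12, 9), 144), -1), Rational(-1, 18811)) = Mul(Pow(Add(-108, 144), -1), Rational(-1, 18811)) = Mul(Pow(36, -1), Rational(-1, 18811)) = Mul(Rational(1, 36), Rational(-1, 18811)) = Rational(-1, 677196)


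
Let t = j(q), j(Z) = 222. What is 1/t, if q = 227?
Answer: 1/222 ≈ 0.0045045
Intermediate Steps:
t = 222
1/t = 1/222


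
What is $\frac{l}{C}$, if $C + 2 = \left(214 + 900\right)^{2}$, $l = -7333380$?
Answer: $- \frac{3666690}{620497} \approx -5.9093$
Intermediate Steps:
$C = 1240994$ ($C = -2 + \left(214 + 900\right)^{2} = -2 + 1114^{2} = -2 + 1240996 = 1240994$)
$\frac{l}{C} = - \frac{7333380}{1240994} = \left(-7333380\right) \frac{1}{1240994} = - \frac{3666690}{620497}$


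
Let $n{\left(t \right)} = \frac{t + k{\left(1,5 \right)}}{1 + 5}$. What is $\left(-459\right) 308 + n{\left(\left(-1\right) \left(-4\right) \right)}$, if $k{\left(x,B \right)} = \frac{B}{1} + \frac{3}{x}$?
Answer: $-141370$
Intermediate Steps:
$k{\left(x,B \right)} = B + \frac{3}{x}$ ($k{\left(x,B \right)} = B 1 + \frac{3}{x} = B + \frac{3}{x}$)
$n{\left(t \right)} = \frac{4}{3} + \frac{t}{6}$ ($n{\left(t \right)} = \frac{t + \left(5 + \frac{3}{1}\right)}{1 + 5} = \frac{t + \left(5 + 3 \cdot 1\right)}{6} = \left(t + \left(5 + 3\right)\right) \frac{1}{6} = \left(t + 8\right) \frac{1}{6} = \left(8 + t\right) \frac{1}{6} = \frac{4}{3} + \frac{t}{6}$)
$\left(-459\right) 308 + n{\left(\left(-1\right) \left(-4\right) \right)} = \left(-459\right) 308 + \left(\frac{4}{3} + \frac{\left(-1\right) \left(-4\right)}{6}\right) = -141372 + \left(\frac{4}{3} + \frac{1}{6} \cdot 4\right) = -141372 + \left(\frac{4}{3} + \frac{2}{3}\right) = -141372 + 2 = -141370$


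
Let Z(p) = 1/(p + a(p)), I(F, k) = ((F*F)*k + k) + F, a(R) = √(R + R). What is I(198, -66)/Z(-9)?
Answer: 23285988 - 7761996*I*√2 ≈ 2.3286e+7 - 1.0977e+7*I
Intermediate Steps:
a(R) = √2*√R (a(R) = √(2*R) = √2*√R)
I(F, k) = F + k + k*F² (I(F, k) = (F²*k + k) + F = (k*F² + k) + F = (k + k*F²) + F = F + k + k*F²)
Z(p) = 1/(p + √2*√p)
I(198, -66)/Z(-9) = (198 - 66 - 66*198²)/(1/(-9 + √2*√(-9))) = (198 - 66 - 66*39204)/(1/(-9 + √2*(3*I))) = (198 - 66 - 2587464)/(1/(-9 + 3*I*√2)) = -2587332*(-9 + 3*I*√2) = 23285988 - 7761996*I*√2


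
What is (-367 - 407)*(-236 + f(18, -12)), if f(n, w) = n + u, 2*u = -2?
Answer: 169506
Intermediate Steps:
u = -1 (u = (½)*(-2) = -1)
f(n, w) = -1 + n (f(n, w) = n - 1 = -1 + n)
(-367 - 407)*(-236 + f(18, -12)) = (-367 - 407)*(-236 + (-1 + 18)) = -774*(-236 + 17) = -774*(-219) = 169506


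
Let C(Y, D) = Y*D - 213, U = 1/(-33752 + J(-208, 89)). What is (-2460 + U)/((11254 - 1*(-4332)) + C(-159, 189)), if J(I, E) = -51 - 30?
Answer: 83229181/496600774 ≈ 0.16760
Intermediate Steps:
J(I, E) = -81
U = -1/33833 (U = 1/(-33752 - 81) = 1/(-33833) = -1/33833 ≈ -2.9557e-5)
C(Y, D) = -213 + D*Y (C(Y, D) = D*Y - 213 = -213 + D*Y)
(-2460 + U)/((11254 - 1*(-4332)) + C(-159, 189)) = (-2460 - 1/33833)/((11254 - 1*(-4332)) + (-213 + 189*(-159))) = -83229181/(33833*((11254 + 4332) + (-213 - 30051))) = -83229181/(33833*(15586 - 30264)) = -83229181/33833/(-14678) = -83229181/33833*(-1/14678) = 83229181/496600774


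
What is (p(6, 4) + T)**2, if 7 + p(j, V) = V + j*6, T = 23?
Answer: 3136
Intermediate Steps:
p(j, V) = -7 + V + 6*j (p(j, V) = -7 + (V + j*6) = -7 + (V + 6*j) = -7 + V + 6*j)
(p(6, 4) + T)**2 = ((-7 + 4 + 6*6) + 23)**2 = ((-7 + 4 + 36) + 23)**2 = (33 + 23)**2 = 56**2 = 3136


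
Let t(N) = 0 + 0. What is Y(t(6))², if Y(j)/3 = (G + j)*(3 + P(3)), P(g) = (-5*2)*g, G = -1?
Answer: 6561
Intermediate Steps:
t(N) = 0
P(g) = -10*g
Y(j) = 81 - 81*j (Y(j) = 3*((-1 + j)*(3 - 10*3)) = 3*((-1 + j)*(3 - 30)) = 3*((-1 + j)*(-27)) = 3*(27 - 27*j) = 81 - 81*j)
Y(t(6))² = (81 - 81*0)² = (81 + 0)² = 81² = 6561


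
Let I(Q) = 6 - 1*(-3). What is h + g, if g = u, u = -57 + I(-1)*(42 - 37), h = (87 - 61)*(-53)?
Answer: -1390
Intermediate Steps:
I(Q) = 9 (I(Q) = 6 + 3 = 9)
h = -1378 (h = 26*(-53) = -1378)
u = -12 (u = -57 + 9*(42 - 37) = -57 + 9*5 = -57 + 45 = -12)
g = -12
h + g = -1378 - 12 = -1390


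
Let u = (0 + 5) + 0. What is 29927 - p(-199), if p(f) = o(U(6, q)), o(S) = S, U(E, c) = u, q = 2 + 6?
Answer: 29922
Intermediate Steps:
q = 8
u = 5 (u = 5 + 0 = 5)
U(E, c) = 5
p(f) = 5
29927 - p(-199) = 29927 - 1*5 = 29927 - 5 = 29922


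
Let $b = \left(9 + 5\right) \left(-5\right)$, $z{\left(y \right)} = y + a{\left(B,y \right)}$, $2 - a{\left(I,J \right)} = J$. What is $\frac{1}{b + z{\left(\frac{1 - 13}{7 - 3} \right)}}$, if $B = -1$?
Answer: $- \frac{1}{68} \approx -0.014706$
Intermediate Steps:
$a{\left(I,J \right)} = 2 - J$
$z{\left(y \right)} = 2$ ($z{\left(y \right)} = y - \left(-2 + y\right) = 2$)
$b = -70$ ($b = 14 \left(-5\right) = -70$)
$\frac{1}{b + z{\left(\frac{1 - 13}{7 - 3} \right)}} = \frac{1}{-70 + 2} = \frac{1}{-68} = - \frac{1}{68}$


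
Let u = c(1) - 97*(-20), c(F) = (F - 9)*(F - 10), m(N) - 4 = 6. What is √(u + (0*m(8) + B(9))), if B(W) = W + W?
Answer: √2030 ≈ 45.056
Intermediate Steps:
B(W) = 2*W
m(N) = 10 (m(N) = 4 + 6 = 10)
c(F) = (-10 + F)*(-9 + F) (c(F) = (-9 + F)*(-10 + F) = (-10 + F)*(-9 + F))
u = 2012 (u = (90 + 1² - 19*1) - 97*(-20) = (90 + 1 - 19) + 1940 = 72 + 1940 = 2012)
√(u + (0*m(8) + B(9))) = √(2012 + (0*10 + 2*9)) = √(2012 + (0 + 18)) = √(2012 + 18) = √2030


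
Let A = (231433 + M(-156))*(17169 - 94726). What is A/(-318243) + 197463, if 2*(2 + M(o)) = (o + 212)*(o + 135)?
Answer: 80744708060/318243 ≈ 2.5372e+5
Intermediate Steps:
M(o) = -2 + (135 + o)*(212 + o)/2 (M(o) = -2 + ((o + 212)*(o + 135))/2 = -2 + ((212 + o)*(135 + o))/2 = -2 + ((135 + o)*(212 + o))/2 = -2 + (135 + o)*(212 + o)/2)
A = -17903490551 (A = (231433 + (14308 + (½)*(-156)² + (347/2)*(-156)))*(17169 - 94726) = (231433 + (14308 + (½)*24336 - 27066))*(-77557) = (231433 + (14308 + 12168 - 27066))*(-77557) = (231433 - 590)*(-77557) = 230843*(-77557) = -17903490551)
A/(-318243) + 197463 = -17903490551/(-318243) + 197463 = -17903490551*(-1/318243) + 197463 = 17903490551/318243 + 197463 = 80744708060/318243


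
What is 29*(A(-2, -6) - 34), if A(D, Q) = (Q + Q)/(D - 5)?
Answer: -6554/7 ≈ -936.29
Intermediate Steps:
A(D, Q) = 2*Q/(-5 + D) (A(D, Q) = (2*Q)/(-5 + D) = 2*Q/(-5 + D))
29*(A(-2, -6) - 34) = 29*(2*(-6)/(-5 - 2) - 34) = 29*(2*(-6)/(-7) - 34) = 29*(2*(-6)*(-⅐) - 34) = 29*(12/7 - 34) = 29*(-226/7) = -6554/7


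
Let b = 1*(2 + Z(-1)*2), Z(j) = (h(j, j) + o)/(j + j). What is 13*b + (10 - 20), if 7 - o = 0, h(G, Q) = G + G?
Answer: -49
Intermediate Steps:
h(G, Q) = 2*G
o = 7 (o = 7 - 1*0 = 7 + 0 = 7)
Z(j) = (7 + 2*j)/(2*j) (Z(j) = (2*j + 7)/(j + j) = (7 + 2*j)/((2*j)) = (7 + 2*j)*(1/(2*j)) = (7 + 2*j)/(2*j))
b = -3 (b = 1*(2 + ((7/2 - 1)/(-1))*2) = 1*(2 - 1*5/2*2) = 1*(2 - 5/2*2) = 1*(2 - 5) = 1*(-3) = -3)
13*b + (10 - 20) = 13*(-3) + (10 - 20) = -39 - 10 = -49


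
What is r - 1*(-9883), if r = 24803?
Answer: 34686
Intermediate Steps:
r - 1*(-9883) = 24803 - 1*(-9883) = 24803 + 9883 = 34686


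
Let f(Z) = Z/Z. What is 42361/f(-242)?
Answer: 42361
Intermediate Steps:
f(Z) = 1
42361/f(-242) = 42361/1 = 42361*1 = 42361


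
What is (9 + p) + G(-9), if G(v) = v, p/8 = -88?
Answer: -704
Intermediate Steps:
p = -704 (p = 8*(-88) = -704)
(9 + p) + G(-9) = (9 - 704) - 9 = -695 - 9 = -704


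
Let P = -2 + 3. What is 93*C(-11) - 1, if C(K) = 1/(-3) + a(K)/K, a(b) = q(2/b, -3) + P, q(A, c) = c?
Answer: -166/11 ≈ -15.091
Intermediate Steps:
P = 1
a(b) = -2 (a(b) = -3 + 1 = -2)
C(K) = -⅓ - 2/K (C(K) = 1/(-3) - 2/K = 1*(-⅓) - 2/K = -⅓ - 2/K)
93*C(-11) - 1 = 93*((⅓)*(-6 - 1*(-11))/(-11)) - 1 = 93*((⅓)*(-1/11)*(-6 + 11)) - 1 = 93*((⅓)*(-1/11)*5) - 1 = 93*(-5/33) - 1 = -155/11 - 1 = -166/11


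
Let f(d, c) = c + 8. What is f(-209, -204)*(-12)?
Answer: 2352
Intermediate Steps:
f(d, c) = 8 + c
f(-209, -204)*(-12) = (8 - 204)*(-12) = -196*(-12) = 2352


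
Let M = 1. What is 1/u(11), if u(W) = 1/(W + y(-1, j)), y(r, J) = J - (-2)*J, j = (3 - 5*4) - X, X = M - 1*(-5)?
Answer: -58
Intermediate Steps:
X = 6 (X = 1 - 1*(-5) = 1 + 5 = 6)
j = -23 (j = (3 - 5*4) - 1*6 = (3 - 20) - 6 = -17 - 6 = -23)
y(r, J) = 3*J (y(r, J) = J + 2*J = 3*J)
u(W) = 1/(-69 + W) (u(W) = 1/(W + 3*(-23)) = 1/(W - 69) = 1/(-69 + W))
1/u(11) = 1/(1/(-69 + 11)) = 1/(1/(-58)) = 1/(-1/58) = -58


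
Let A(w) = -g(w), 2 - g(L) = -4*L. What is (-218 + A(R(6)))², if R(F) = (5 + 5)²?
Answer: 384400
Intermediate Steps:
R(F) = 100 (R(F) = 10² = 100)
g(L) = 2 + 4*L (g(L) = 2 - (-4)*L = 2 + 4*L)
A(w) = -2 - 4*w (A(w) = -(2 + 4*w) = -2 - 4*w)
(-218 + A(R(6)))² = (-218 + (-2 - 4*100))² = (-218 + (-2 - 400))² = (-218 - 402)² = (-620)² = 384400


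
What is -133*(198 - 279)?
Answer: 10773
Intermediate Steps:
-133*(198 - 279) = -133*(-81) = 10773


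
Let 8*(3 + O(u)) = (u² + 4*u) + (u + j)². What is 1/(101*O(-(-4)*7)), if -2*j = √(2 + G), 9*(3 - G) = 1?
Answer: 1073880/22436822861 + 12096*√11/22436822861 ≈ 4.9650e-5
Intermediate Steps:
G = 26/9 (G = 3 - ⅑*1 = 3 - ⅑ = 26/9 ≈ 2.8889)
j = -√11/3 (j = -√(2 + 26/9)/2 = -√11/3 ≈ -1.1055)
O(u) = -3 + u/2 + u²/8 + (u - √11/3)²/8 (O(u) = -3 + ((u² + 4*u) + (u - √11/3)²)/8 = -3 + (u² + (u - √11/3)² + 4*u)/8 = -3 + (u/2 + u²/8 + (u - √11/3)²/8) = -3 + u/2 + u²/8 + (u - √11/3)²/8)
1/(101*O(-(-4)*7)) = 1/(101*(-205/72 + (-(-4)*7)/2 + (-(-4)*7)²/4 - (-(-4)*7)*√11/12)) = 1/(101*(-205/72 + (-1*(-28))/2 + (-1*(-28))²/4 - (-1*(-28))*√11/12)) = 1/(101*(-205/72 + (½)*28 + (¼)*28² - 1/12*28*√11)) = 1/(101*(-205/72 + 14 + (¼)*784 - 7*√11/3)) = 1/(101*(-205/72 + 14 + 196 - 7*√11/3)) = 1/(101*(14915/72 - 7*√11/3)) = 1/(1506415/72 - 707*√11/3)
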